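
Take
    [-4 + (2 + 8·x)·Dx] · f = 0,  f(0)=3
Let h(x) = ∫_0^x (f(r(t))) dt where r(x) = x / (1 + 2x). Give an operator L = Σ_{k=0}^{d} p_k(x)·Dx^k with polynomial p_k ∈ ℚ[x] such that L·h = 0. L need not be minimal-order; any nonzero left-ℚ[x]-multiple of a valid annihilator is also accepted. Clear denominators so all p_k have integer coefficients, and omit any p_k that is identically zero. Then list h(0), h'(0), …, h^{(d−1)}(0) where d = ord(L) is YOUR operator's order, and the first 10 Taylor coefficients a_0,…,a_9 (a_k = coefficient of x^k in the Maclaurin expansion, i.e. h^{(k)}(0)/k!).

L = -2·Dx + (1 + 8·x + 12·x^2)·Dx^2  (order 2).
h: a_k = 0, 3, 3, -6, 15, -222/5, 150, -3924/7, 2259, -9630, …
ICs: h(0) = 0, h′(0) = 3.

f: a_k = 3, 6, -6, 12, -30, 84, -252, 792, -2574, 8580, …
Change of var in L_f (x↦r) gives L₀.
h=∫h₀ ⇒ L = L₀·Dx.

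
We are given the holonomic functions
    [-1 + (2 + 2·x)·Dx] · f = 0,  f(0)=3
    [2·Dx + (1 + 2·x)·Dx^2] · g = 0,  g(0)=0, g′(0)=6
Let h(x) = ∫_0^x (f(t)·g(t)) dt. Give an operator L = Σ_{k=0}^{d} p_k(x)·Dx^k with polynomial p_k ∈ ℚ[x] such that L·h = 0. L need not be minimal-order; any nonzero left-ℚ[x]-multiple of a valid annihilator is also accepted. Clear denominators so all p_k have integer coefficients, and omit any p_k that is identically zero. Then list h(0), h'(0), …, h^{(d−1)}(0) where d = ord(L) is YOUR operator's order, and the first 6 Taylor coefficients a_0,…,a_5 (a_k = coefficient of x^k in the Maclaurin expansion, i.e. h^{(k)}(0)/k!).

f: a_k = 3, 3/2, -3/8, 3/16, -15/128, 21/256, …
g: a_k = 0, 6, -6, 8, -12, 96/5, …
h₀=f·g: eliminate ⇒ L₀, order ≤ 1·2.
h=∫₀ˣh₀: take L = L₀·Dx.
L = (-1 + 2·x)·Dx + (4 + 4·x)·Dx^2 + (4 + 16·x + 20·x^2 + 8·x^3)·Dx^3  (order 3).
h: a_k = 0, 0, 9, -3, 51/16, -33/8, …
ICs: h(0) = 0, h′(0) = 0, h′′(0) = 18.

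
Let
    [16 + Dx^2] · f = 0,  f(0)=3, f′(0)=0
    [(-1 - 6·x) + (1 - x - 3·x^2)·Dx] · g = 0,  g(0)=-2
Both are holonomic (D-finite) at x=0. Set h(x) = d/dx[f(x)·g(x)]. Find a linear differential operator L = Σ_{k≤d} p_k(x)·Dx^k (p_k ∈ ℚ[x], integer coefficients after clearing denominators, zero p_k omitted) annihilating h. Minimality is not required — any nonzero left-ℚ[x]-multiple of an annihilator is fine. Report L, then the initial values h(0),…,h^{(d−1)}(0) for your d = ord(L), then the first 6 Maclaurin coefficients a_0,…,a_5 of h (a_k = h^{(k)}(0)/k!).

L = (-26 - 256·x - 640·x^2 + 768·x^3 + 1152·x^4) + (-7 - 26·x + 144·x^2 + 288·x^3)·Dx + (5 - 13·x - 31·x^2 + 48·x^3 + 72·x^4)·Dx^2  (order 2).
h: a_k = -6, 48, 18, 56, 160, 3244/5, …
ICs: h(0) = -6, h′(0) = 48.

f: a_k = 3, 0, -24, 0, 32, 0, …
g: a_k = -2, -2, -8, -14, -38, -80, …
L₀ := L_f ⊗_s L_g (sym. prod.), ord ≤ 2.
h₀' ⇒ L via d/dx closure of L₀.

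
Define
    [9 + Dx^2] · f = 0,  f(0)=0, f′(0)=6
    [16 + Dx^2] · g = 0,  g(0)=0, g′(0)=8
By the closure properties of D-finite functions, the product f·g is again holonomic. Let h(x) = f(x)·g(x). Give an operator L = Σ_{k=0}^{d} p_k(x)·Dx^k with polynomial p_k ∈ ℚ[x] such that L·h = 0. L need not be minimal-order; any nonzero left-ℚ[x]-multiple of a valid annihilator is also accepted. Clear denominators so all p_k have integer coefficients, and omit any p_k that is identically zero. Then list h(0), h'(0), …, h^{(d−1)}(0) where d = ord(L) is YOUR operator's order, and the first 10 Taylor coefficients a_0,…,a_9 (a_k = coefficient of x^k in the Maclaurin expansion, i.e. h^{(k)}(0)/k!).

f: a_k = 0, 6, 0, -9, 0, 81/20, 0, -243/280, 0, 243/2240, …
g: a_k = 0, 8, 0, -64/3, 0, 256/15, 0, -2048/315, 0, 4096/2835, …
h₀=f·g: eliminate ⇒ L₀, order ≤ 2·2.
L = 49 + 50·Dx^2 + Dx^4  (order 4).
h: a_k = 0, 0, 48, 0, -200, 0, 1634/5, 0, -6005/21, 0, …
ICs: h(0) = 0, h′(0) = 0, h′′(0) = 96, h′′′(0) = 0.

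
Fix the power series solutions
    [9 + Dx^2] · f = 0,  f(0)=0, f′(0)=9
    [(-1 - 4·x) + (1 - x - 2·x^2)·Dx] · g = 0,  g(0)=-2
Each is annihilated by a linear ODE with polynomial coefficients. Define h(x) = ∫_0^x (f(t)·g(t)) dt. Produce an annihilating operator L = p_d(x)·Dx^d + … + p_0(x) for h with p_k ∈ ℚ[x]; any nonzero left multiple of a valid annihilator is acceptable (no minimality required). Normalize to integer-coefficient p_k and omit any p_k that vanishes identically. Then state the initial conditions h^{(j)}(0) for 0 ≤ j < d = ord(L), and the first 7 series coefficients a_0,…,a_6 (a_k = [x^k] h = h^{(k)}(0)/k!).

L = (-5 + 9·x + 18·x^2)·Dx + (2 + 8·x)·Dx^2 + (-1 + x + 2·x^2)·Dx^3  (order 3).
h: a_k = 0, 0, -9, -6, -27/4, -63/5, -861/40, …
ICs: h(0) = 0, h′(0) = 0, h′′(0) = -18.

f: a_k = 0, 9, 0, -27/2, 0, 243/40, 0, …
g: a_k = -2, -2, -6, -10, -22, -42, -86, …
f·g: L₀ = L_f ⊗_s L_g, ord ≤ 2·1.
Integrate: L := L₀·Dx.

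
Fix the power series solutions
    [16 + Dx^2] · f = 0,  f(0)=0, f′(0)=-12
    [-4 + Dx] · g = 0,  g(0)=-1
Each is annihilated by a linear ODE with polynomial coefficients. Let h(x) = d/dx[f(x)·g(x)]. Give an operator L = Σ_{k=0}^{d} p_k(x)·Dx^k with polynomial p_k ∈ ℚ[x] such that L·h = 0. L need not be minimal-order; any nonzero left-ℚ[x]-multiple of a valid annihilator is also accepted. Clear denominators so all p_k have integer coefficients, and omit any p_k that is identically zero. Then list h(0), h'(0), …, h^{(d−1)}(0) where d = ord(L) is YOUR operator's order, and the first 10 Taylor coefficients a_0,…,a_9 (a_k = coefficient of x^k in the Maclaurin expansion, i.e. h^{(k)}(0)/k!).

L = 32 - 8·Dx + Dx^2  (order 2).
h: a_k = 12, 96, 192, 0, -512, -4096/5, -8192/15, 0, 32768/105, 262144/945, …
ICs: h(0) = 12, h′(0) = 96.

f: a_k = 0, -12, 0, 32, 0, -128/5, 0, 1024/105, 0, -2048/945, …
g: a_k = -1, -4, -8, -32/3, -32/3, -128/15, -256/45, -1024/315, -512/315, -2048/2835, …
Sym-product of L_f,L_g gives L₀ (≤ ord 2).
h=h₀': d/dx-closure on L₀ ⇒ L.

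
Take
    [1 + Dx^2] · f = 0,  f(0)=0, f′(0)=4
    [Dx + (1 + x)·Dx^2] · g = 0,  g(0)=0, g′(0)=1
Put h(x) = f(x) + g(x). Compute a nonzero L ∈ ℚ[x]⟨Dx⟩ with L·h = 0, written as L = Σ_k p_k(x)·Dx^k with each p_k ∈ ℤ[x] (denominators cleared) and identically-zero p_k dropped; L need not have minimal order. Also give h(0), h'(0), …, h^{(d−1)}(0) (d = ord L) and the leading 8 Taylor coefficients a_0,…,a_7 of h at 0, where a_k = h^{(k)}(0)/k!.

f: a_k = 0, 4, 0, -2/3, 0, 1/30, 0, -1/1260, …
g: a_k = 0, 1, -1/2, 1/3, -1/4, 1/5, -1/6, 1/7, …
Weyl lclm of L_f,L_g ⇒ L₀ (ord ≤ 4).
L = (7 + 2·x + x^2)·Dx + (3 + 5·x + 3·x^2 + x^3)·Dx^2 + (7 + 2·x + x^2)·Dx^3 + (3 + 5·x + 3·x^2 + x^3)·Dx^4  (order 4).
h: a_k = 0, 5, -1/2, -1/3, -1/4, 7/30, -1/6, 179/1260, …
ICs: h(0) = 0, h′(0) = 5, h′′(0) = -1, h′′′(0) = -2.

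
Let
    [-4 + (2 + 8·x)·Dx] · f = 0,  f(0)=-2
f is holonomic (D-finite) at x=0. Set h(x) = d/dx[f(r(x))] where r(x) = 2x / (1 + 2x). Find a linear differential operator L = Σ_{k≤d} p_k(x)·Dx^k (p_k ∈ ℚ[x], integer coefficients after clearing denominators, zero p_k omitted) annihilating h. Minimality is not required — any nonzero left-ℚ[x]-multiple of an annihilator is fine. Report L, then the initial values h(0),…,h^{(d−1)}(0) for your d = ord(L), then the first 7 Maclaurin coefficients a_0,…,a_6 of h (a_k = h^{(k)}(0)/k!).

L = (-8 - 40·x) + (-1 - 12·x - 20·x^2)·Dx  (order 1).
h: a_k = -8, 64, -480, 3840, -32640, 288768, -2619904, …
ICs: h(0) = -8.

f: a_k = -2, -4, 4, -8, 20, -56, 168, …
Substitute x→r, Dx→(1/r')Dx; clear ⇒ L₀.
Derive L from L₀ (diff closure).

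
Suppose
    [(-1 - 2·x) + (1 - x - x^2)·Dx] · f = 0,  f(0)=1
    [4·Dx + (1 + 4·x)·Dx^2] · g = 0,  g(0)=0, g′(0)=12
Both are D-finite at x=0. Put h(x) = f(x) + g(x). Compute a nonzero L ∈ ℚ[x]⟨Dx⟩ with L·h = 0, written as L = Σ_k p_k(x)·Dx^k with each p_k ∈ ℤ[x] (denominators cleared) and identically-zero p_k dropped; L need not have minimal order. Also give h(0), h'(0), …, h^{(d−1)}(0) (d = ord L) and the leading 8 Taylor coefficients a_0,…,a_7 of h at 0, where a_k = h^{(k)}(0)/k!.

L = (100 + 272·x + 392·x^2 + 144·x^3 + 96·x^4)·Dx + (-7 + 96·x + 434·x^2 + 540·x^3 + 304·x^4 + 160·x^5)·Dx^2 + (-4 - 25·x - 28·x^2 + 46·x^3 + 73·x^4 + 76·x^5 + 32·x^6)·Dx^3  (order 3).
h: a_k = 1, 13, -22, 67, -187, 3112/5, -2035, 49299/7, …
ICs: h(0) = 1, h′(0) = 13, h′′(0) = -44.

f: a_k = 1, 1, 2, 3, 5, 8, 13, 21, …
g: a_k = 0, 12, -24, 64, -192, 3072/5, -2048, 49152/7, …
h₀=f+g: left-lcm gives L₀, ord ≤ 3.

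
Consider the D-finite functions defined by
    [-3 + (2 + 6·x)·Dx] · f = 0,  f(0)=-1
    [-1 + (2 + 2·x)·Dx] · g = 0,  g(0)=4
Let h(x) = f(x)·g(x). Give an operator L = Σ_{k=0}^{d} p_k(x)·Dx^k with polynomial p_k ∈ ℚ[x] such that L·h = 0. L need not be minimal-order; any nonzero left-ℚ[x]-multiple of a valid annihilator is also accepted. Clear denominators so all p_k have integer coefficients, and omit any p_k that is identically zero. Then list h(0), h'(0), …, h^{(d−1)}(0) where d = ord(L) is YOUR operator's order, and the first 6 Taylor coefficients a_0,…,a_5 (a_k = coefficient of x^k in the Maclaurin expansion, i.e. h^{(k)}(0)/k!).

L = (-2 - 3·x) + (1 + 4·x + 3·x^2)·Dx  (order 1).
h: a_k = -4, -8, 2, -4, 17/2, -19, …
ICs: h(0) = -4.

f: a_k = -1, -3/2, 9/8, -27/16, 405/128, -1701/256, …
g: a_k = 4, 2, -1/2, 1/4, -5/32, 7/64, …
f·g: L₀ = L_f ⊗_s L_g, ord ≤ 1·1.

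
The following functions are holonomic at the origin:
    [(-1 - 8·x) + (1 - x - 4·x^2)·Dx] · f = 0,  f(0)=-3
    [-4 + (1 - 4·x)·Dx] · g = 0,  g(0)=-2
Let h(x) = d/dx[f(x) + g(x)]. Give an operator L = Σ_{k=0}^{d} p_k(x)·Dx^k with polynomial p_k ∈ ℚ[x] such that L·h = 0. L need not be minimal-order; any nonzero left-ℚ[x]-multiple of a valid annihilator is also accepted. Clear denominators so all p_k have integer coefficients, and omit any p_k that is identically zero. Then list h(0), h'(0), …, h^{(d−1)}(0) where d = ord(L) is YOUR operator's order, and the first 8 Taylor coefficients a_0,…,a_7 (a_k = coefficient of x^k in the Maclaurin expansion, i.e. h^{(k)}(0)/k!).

f: a_k = -3, -3, -15, -27, -87, -195, -543, -1323, …
g: a_k = -2, -8, -32, -128, -512, -2048, -8192, -32768, …
Sum ⇒ L₀ = lclm(L_f,L_g) in ℚ(x)⟨Dx⟩.
Differentiate: ansatz ord ≤ ord L₀ ⇒ L.
L = (264 - 384·x + 6912·x^2 - 6144·x^3 + 6144·x^4) + (-21 - 264·x - 96·x^2 + 4608·x^3 - 5376·x^4 + 6144·x^5)·Dx + (-1 + 41·x - 228·x^2 + 288·x^3 + 256·x^4 - 768·x^5 + 1024·x^6)·Dx^2  (order 2).
h: a_k = -11, -94, -465, -2396, -11215, -52410, -238637, -1076536, …
ICs: h(0) = -11, h′(0) = -94.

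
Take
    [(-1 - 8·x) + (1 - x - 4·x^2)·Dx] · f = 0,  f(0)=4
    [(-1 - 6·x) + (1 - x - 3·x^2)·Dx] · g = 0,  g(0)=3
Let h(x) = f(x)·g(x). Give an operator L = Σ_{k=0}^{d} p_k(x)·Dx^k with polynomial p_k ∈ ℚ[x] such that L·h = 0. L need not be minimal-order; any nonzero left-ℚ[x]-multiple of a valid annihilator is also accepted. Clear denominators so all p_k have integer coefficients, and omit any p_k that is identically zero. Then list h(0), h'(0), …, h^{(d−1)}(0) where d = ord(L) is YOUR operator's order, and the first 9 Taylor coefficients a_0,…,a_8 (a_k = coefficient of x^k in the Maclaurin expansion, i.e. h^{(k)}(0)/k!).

L = (-2 - 12·x + 21·x^2 + 48·x^3) + (1 - 2·x - 6·x^2 + 7·x^3 + 12·x^4)·Dx  (order 1).
h: a_k = 12, 24, 120, 300, 1008, 2688, 7884, 21240, 58872, …
ICs: h(0) = 12.

f: a_k = 4, 4, 20, 36, 116, 260, 724, 1764, 4660, …
g: a_k = 3, 3, 12, 21, 57, 120, 291, 651, 1524, …
Sym-product of L_f,L_g gives L₀ (≤ ord 1).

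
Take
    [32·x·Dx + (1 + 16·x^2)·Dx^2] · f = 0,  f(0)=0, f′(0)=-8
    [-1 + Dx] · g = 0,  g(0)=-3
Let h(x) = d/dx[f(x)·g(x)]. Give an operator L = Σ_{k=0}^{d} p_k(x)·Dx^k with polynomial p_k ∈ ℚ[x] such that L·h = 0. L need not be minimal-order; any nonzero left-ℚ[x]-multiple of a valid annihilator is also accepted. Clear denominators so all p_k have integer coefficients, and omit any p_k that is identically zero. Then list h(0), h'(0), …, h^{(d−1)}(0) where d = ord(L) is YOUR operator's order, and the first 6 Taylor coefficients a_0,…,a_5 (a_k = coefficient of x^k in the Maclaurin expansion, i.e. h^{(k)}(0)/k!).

f: a_k = 0, -8, 0, 128/3, 0, -2048/5, …
g: a_k = -3, -3, -3/2, -1/2, -1/8, -1/40, …
f·g: L₀ = L_f ⊗_s L_g, ord ≤ 2·1.
h₀' ⇒ L via d/dx closure of L₀.
L = (-31 - 64·x + 1568·x^2 - 1024·x^3 + 256·x^4) + (30 + 96·x - 1600·x^2 + 1536·x^3 - 512·x^4)·Dx + (1 - 32·x + 32·x^2 - 512·x^3 + 256·x^4)·Dx^2  (order 2).
h: a_k = 24, 48, -348, -496, 5829, 7246, …
ICs: h(0) = 24, h′(0) = 48.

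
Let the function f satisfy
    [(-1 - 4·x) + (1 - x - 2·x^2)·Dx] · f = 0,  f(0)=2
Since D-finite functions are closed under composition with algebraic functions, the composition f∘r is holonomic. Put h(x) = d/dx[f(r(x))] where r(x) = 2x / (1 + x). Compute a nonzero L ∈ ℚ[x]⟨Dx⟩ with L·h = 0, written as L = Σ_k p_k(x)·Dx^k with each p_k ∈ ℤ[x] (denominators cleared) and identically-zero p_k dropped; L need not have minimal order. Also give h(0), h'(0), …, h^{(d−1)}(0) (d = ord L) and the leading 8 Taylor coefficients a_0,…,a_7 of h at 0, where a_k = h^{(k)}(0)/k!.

L = (10 + 54·x + 270·x^2 + 162·x^3) + (-1 - 10·x + 90·x^3 + 81·x^4)·Dx  (order 1).
h: a_k = 4, 40, 108, 720, 1620, 9720, 20412, 116640, …
ICs: h(0) = 4.

f: a_k = 2, 2, 6, 10, 22, 42, 86, 170, …
h₀=f(r): pull back L_f along r ⇒ L₀.
h₀' ⇒ L via d/dx closure of L₀.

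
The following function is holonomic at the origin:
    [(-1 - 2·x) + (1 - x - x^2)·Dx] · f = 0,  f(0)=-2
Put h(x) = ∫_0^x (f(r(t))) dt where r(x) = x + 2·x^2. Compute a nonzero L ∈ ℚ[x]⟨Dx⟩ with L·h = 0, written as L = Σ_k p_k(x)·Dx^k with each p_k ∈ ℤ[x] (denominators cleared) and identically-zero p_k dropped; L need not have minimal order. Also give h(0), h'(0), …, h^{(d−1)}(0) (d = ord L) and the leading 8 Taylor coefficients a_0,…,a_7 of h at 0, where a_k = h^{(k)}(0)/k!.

f: a_k = -2, -2, -4, -6, -10, -16, -26, -42, …
Substitute x→r, Dx→(1/r')Dx; clear ⇒ L₀.
∫: right-multiply L₀ by Dx.
L = (1 + 6·x + 12·x^2 + 16·x^3)·Dx + (-1 + x + 3·x^2 + 4·x^3 + 4·x^4)·Dx^2  (order 2).
h: a_k = 0, -2, -1, -8/3, -11/2, -62/5, -28, -474/7, …
ICs: h(0) = 0, h′(0) = -2.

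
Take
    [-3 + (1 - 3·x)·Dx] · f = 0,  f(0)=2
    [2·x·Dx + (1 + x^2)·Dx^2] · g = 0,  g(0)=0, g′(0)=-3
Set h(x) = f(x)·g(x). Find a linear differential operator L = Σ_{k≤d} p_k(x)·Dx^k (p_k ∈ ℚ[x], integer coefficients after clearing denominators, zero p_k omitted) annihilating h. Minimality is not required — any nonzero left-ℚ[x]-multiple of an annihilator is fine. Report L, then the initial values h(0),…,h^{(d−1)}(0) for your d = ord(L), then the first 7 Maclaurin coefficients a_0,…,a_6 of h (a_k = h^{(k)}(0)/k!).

f: a_k = 2, 6, 18, 54, 162, 486, 1458, …
g: a_k = 0, -3, 0, 1, 0, -3/5, 0, …
f·g: L₀ = L_f ⊗_s L_g, ord ≤ 1·2.
L = 6·x + (6 - 2·x + 12·x^2)·Dx + (-1 + 3·x - x^2 + 3·x^3)·Dx^2  (order 2).
h: a_k = 0, -6, -18, -52, -156, -2346/5, -7038/5, …
ICs: h(0) = 0, h′(0) = -6.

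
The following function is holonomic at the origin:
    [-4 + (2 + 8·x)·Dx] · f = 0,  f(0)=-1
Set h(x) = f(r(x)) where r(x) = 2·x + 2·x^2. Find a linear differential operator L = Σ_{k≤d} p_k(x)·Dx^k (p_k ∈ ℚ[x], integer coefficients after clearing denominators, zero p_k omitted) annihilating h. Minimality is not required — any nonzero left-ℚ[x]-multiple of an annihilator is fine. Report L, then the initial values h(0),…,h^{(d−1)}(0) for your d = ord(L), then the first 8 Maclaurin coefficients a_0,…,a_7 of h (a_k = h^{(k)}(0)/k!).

L = (-4 - 8·x) + (1 + 8·x + 8·x^2)·Dx  (order 1).
h: a_k = -1, -4, 4, -16, 72, -352, 1824, -9856, …
ICs: h(0) = -1.

f: a_k = -1, -2, 2, -4, 10, -28, 84, -264, …
f∘r: x↦r, Dx↦Dx/r' in L_f ⇒ L₀.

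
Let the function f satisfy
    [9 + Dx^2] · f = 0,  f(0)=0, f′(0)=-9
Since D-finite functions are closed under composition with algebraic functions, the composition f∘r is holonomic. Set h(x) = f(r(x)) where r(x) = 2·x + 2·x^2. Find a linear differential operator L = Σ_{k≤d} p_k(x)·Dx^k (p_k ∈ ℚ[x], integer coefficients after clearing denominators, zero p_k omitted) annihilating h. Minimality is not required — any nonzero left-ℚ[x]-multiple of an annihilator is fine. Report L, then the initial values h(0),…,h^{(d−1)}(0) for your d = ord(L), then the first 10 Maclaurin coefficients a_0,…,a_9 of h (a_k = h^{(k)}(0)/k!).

L = (36 + 216·x + 432·x^2 + 288·x^3) - 2·Dx + (1 + 2·x)·Dx^2  (order 2).
h: a_k = 0, -18, -18, 108, 324, 648/5, -864, -62208/35, -3888/5, 85536/35, …
ICs: h(0) = 0, h′(0) = -18.

f: a_k = 0, -9, 0, 27/2, 0, -243/40, 0, 729/560, 0, -729/4480, …
L₀ from L_f via x↦r, Dx↦r'^{-1}Dx.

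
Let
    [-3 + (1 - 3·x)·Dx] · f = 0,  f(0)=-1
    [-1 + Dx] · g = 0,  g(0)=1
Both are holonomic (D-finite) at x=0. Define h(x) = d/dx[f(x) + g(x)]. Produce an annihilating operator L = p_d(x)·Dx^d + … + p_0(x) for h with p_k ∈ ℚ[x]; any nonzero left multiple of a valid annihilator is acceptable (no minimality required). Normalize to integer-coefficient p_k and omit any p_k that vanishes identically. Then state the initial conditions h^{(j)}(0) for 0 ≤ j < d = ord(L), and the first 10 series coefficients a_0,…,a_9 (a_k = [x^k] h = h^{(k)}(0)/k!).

L = (48 + 18·x) + (-53 - 6·x + 9·x^2)·Dx + (5 - 12·x - 9·x^2)·Dx^2  (order 2).
h: a_k = -2, -17, -161/2, -1943/6, -29159/24, -524879/120, -11022479/720, -264539519/5040, -7142567039/40320, -214277011199/362880, …
ICs: h(0) = -2, h′(0) = -17.

f: a_k = -1, -3, -9, -27, -81, -243, -729, -2187, -6561, -19683, …
g: a_k = 1, 1, 1/2, 1/6, 1/24, 1/120, 1/720, 1/5040, 1/40320, 1/362880, …
Weyl lclm of L_f,L_g ⇒ L₀ (ord ≤ 2).
h₀' ⇒ L via d/dx closure of L₀.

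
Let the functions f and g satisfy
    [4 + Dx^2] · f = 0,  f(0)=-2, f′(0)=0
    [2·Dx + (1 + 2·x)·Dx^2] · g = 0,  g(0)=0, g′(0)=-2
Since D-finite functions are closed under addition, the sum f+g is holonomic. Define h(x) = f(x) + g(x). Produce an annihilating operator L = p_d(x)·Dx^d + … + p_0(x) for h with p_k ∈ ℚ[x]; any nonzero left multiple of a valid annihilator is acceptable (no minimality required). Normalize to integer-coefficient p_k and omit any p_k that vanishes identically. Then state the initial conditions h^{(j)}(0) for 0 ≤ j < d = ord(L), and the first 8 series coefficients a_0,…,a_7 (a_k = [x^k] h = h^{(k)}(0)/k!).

L = (56 + 32·x + 32·x^2)·Dx + (12 + 40·x + 48·x^2 + 32·x^3)·Dx^2 + (14 + 8·x + 8·x^2)·Dx^3 + (3 + 10·x + 12·x^2 + 8·x^3)·Dx^4  (order 4).
h: a_k = -2, -2, 6, -8/3, 8/3, -32/5, 488/45, -128/7, …
ICs: h(0) = -2, h′(0) = -2, h′′(0) = 12, h′′′(0) = -16.

f: a_k = -2, 0, 4, 0, -4/3, 0, 8/45, 0, …
g: a_k = 0, -2, 2, -8/3, 4, -32/5, 32/3, -128/7, …
Sum ⇒ L₀ = lclm(L_f,L_g) in ℚ(x)⟨Dx⟩.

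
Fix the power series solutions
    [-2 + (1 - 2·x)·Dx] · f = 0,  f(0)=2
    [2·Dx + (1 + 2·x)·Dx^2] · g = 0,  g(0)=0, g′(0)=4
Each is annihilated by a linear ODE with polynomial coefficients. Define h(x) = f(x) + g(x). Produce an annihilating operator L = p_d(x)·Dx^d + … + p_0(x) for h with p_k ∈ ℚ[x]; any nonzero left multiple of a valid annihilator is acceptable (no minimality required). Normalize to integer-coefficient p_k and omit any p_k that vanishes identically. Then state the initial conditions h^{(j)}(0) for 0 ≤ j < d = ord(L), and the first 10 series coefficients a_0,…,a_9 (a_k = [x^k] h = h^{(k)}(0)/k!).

L = (40 + 16·x)·Dx + (8 + 64·x + 32·x^2)·Dx^2 + (-3 - 2·x + 12·x^2 + 8·x^3)·Dx^3  (order 3).
h: a_k = 2, 8, 4, 64/3, 24, 384/5, 320/3, 2048/7, 448, 10240/9, …
ICs: h(0) = 2, h′(0) = 8, h′′(0) = 8.

f: a_k = 2, 4, 8, 16, 32, 64, 128, 256, 512, 1024, …
g: a_k = 0, 4, -4, 16/3, -8, 64/5, -64/3, 256/7, -64, 1024/9, …
L₀ := lclm(L_f,L_g); ord L₀ ≤ 1+2.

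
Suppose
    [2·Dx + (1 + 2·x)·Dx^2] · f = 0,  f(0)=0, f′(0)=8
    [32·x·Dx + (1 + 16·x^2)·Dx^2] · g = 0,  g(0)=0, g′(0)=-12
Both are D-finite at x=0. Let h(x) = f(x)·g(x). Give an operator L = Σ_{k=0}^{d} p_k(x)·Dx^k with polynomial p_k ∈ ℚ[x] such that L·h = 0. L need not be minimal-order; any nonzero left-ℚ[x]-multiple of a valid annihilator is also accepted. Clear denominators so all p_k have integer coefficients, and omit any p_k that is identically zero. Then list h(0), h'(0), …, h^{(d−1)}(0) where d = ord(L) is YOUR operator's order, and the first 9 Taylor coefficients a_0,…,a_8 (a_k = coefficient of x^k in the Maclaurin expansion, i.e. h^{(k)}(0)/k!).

f: a_k = 0, 8, -8, 32/3, -16, 128/5, -128/3, 512/7, -128, …
g: a_k = 0, -12, 0, 64, 0, -3072/5, 0, 49152/7, 0, …
L₀ := L_f ⊗_s L_g (sym. prod.), ord ≤ 4.
L = (2304 + 8960·x + 114688·x^2 + 552960·x^3 + 983040·x^4 + 851968·x^5 + 1048576·x^7)·Dx + (1032 + 14720·x + 111872·x^2 + 616448·x^3 + 1884160·x^4 + 3047424·x^5 + 2293760·x^6 + 1572864·x^7 + 3670016·x^8)·Dx^2 + (72 + 2512·x + 19968·x^2 + 99072·x^3 + 393216·x^4 + 1019904·x^5 + 1572864·x^6 + 1376256·x^7 + 1572864·x^8 + 2097152·x^9)·Dx^3 + (17 + 132·x + 964·x^2 + 4864·x^3 + 18432·x^4 + 55296·x^5 + 129024·x^6 + 196608·x^7 + 196608·x^8 + 262144·x^9 + 262144·x^10)·Dx^4  (order 4).
h: a_k = 0, 0, -96, 96, 384, -320, -68096/15, 22016/5, 251904/5, …
ICs: h(0) = 0, h′(0) = 0, h′′(0) = -192, h′′′(0) = 576.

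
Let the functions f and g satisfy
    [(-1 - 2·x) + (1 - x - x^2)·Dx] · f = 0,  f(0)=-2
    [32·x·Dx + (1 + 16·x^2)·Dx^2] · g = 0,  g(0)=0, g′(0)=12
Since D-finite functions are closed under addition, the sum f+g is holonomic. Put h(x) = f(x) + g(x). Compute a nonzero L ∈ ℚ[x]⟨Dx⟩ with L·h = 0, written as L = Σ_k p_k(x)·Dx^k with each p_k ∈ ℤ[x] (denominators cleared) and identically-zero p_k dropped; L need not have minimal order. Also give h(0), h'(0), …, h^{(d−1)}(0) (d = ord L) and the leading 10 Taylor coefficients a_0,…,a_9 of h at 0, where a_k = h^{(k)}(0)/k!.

L = (-64 + 256·x + 3904·x^2 + 6912·x^3 + 9696·x^4 + 1536·x^6)·Dx + (25 + 24·x - 542·x^2 + 780·x^3 + 6800·x^4 + 6560·x^5 + 768·x^6 + 1536·x^7)·Dx^2 + (-2 - 17·x - 62·x^2 - 202·x^3 - 445·x^4 + 1136·x^5 + 576·x^6 + 256·x^7 + 256·x^8)·Dx^3  (order 3).
h: a_k = -2, 10, -4, -70, -10, 2992/5, -26, -49446/7, -68, 261814/3, …
ICs: h(0) = -2, h′(0) = 10, h′′(0) = -8.

f: a_k = -2, -2, -4, -6, -10, -16, -26, -42, -68, -110, …
g: a_k = 0, 12, 0, -64, 0, 3072/5, 0, -49152/7, 0, 262144/3, …
Weyl lclm of L_f,L_g ⇒ L₀ (ord ≤ 3).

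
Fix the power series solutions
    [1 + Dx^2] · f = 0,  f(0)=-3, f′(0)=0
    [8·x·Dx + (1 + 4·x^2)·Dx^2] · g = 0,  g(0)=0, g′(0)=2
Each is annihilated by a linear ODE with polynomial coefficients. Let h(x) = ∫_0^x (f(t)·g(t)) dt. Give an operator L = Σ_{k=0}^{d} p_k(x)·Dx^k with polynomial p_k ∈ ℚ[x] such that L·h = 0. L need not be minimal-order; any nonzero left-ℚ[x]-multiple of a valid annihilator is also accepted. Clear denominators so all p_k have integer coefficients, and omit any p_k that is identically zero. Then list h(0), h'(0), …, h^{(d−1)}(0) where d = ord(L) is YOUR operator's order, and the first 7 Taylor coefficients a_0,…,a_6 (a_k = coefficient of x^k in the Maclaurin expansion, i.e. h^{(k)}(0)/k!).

L = (85 + 944·x^2 + 416·x^4 + 256·x^6 + 256·x^8)·Dx + (144·x + 704·x^3 + 768·x^5 + 1024·x^7)·Dx^2 + (90 + 992·x^2 + 576·x^4 + 512·x^6 + 512·x^8)·Dx^3 + (144·x + 704·x^3 + 768·x^5 + 1024·x^7)·Dx^4 + (5 + 48·x^2 + 160·x^4 + 256·x^6 + 256·x^8)·Dx^5  (order 5).
h: a_k = 0, 0, -3, 0, 11/4, 0, -469/120, …
ICs: h(0) = 0, h′(0) = 0, h′′(0) = -6, h′′′(0) = 0, h′′′′(0) = 66.

f: a_k = -3, 0, 3/2, 0, -1/8, 0, 1/240, …
g: a_k = 0, 2, 0, -8/3, 0, 32/5, 0, …
h₀=f·g: eliminate ⇒ L₀, order ≤ 2·2.
h=∫h₀ ⇒ L = L₀·Dx.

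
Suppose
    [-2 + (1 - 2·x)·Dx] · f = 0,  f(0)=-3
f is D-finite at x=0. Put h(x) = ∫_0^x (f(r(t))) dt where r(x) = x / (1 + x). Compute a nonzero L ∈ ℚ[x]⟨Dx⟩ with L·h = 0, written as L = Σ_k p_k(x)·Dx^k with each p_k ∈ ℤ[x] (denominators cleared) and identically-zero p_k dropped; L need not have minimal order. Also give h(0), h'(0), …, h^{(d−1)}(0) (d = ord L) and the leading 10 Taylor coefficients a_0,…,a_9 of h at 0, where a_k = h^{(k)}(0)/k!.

f: a_k = -3, -6, -12, -24, -48, -96, -192, -384, -768, -1536, …
L₀ from L_f via x↦r, Dx↦r'^{-1}Dx.
Integrate: L := L₀·Dx.
L = 2·Dx + (-1 + x^2)·Dx^2  (order 2).
h: a_k = 0, -3, -3, -2, -3/2, -6/5, -1, -6/7, -3/4, -2/3, …
ICs: h(0) = 0, h′(0) = -3.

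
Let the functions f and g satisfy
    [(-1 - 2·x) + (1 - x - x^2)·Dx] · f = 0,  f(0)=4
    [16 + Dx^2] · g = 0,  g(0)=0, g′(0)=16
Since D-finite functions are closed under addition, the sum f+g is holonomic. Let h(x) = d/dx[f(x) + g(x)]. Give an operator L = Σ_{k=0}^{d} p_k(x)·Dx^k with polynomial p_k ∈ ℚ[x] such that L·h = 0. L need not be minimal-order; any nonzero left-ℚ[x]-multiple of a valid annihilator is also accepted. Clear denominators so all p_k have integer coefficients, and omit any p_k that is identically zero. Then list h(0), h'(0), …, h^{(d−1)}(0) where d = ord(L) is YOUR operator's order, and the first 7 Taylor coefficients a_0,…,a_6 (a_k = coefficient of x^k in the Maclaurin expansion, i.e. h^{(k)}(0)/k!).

f: a_k = 4, 4, 8, 12, 20, 32, 52, …
g: a_k = 0, 16, 0, -128/3, 0, 512/15, 0, …
f+g: L₀ = lclm(L_f,L_g), ord ≤ 1+2.
Derive L from L₀ (diff closure).
L = (1472 + 2624·x + 2560·x^2 + 640·x^3 + 2240·x^4 + 2304·x^5 + 768·x^6) + (-272 - 112·x + 1008·x^2 - 160·x^3 - 800·x^4 + 576·x^5 + 896·x^6 + 256·x^7)·Dx + (92 + 164·x + 160·x^2 + 40·x^3 + 140·x^4 + 144·x^5 + 48·x^6)·Dx^2 + (-17 - 7·x + 63·x^2 - 10·x^3 - 50·x^4 + 36·x^5 + 56·x^6 + 16·x^7)·Dx^3  (order 3).
h: a_k = 20, 16, -92, 80, 992/3, 312, 22364/45, …
ICs: h(0) = 20, h′(0) = 16, h′′(0) = -184.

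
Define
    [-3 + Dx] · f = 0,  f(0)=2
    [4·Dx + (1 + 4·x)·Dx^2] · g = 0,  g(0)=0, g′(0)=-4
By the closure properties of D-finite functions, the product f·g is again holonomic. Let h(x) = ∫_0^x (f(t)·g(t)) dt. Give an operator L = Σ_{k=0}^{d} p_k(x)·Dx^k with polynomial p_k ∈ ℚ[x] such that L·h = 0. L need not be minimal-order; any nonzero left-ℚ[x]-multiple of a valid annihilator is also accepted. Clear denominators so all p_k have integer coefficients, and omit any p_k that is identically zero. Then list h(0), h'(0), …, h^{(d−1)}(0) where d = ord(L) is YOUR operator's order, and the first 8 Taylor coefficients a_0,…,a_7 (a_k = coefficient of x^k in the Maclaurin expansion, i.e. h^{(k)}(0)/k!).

L = (-3 + 36·x)·Dx + (-2 - 24·x)·Dx^2 + (1 + 4·x)·Dx^3  (order 3).
h: a_k = 0, 0, -4, -8/3, -23/3, 36/5, -863/30, 1675/21, …
ICs: h(0) = 0, h′(0) = 0, h′′(0) = -8.

f: a_k = 2, 6, 9, 9, 27/4, 81/20, 81/40, 243/280, …
g: a_k = 0, -4, 8, -64/3, 64, -1024/5, 2048/3, -16384/7, …
Product ⇒ symmetric product L₀, ord ≤ 2.
∫: right-multiply L₀ by Dx.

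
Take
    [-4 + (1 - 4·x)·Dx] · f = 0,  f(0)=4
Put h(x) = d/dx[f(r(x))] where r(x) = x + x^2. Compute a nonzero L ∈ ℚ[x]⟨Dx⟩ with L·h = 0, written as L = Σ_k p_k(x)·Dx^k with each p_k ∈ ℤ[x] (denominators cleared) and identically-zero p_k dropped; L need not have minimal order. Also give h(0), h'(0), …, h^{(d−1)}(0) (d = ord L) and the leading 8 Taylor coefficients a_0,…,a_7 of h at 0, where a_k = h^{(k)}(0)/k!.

L = (10 + 24·x + 24·x^2) + (-1 + 2·x + 12·x^2 + 8·x^3)·Dx  (order 1).
h: a_k = 16, 160, 1152, 7424, 44800, 259584, 1462272, 8069120, …
ICs: h(0) = 16.

f: a_k = 4, 16, 64, 256, 1024, 4096, 16384, 65536, …
h₀=f(r): pull back L_f along r ⇒ L₀.
Derive L from L₀ (diff closure).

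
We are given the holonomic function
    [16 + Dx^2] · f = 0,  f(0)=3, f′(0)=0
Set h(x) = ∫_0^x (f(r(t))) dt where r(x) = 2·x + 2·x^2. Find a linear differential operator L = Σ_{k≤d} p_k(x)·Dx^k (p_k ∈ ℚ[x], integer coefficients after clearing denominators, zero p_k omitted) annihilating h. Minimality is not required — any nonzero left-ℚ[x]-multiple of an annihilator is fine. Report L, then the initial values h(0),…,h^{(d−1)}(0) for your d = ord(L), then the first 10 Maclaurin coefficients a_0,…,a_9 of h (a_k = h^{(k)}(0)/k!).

L = (64 + 384·x + 768·x^2 + 512·x^3)·Dx - 2·Dx^2 + (1 + 2·x)·Dx^3  (order 3).
h: a_k = 0, 3, 0, -32, -48, 416/5, 1024/3, 29696/105, -2816/5, -1535488/945, …
ICs: h(0) = 0, h′(0) = 3, h′′(0) = 0.

f: a_k = 3, 0, -24, 0, 32, 0, -256/15, 0, 512/105, 0, …
L₀ from L_f via x↦r, Dx↦r'^{-1}Dx.
h=∫h₀ ⇒ L = L₀·Dx.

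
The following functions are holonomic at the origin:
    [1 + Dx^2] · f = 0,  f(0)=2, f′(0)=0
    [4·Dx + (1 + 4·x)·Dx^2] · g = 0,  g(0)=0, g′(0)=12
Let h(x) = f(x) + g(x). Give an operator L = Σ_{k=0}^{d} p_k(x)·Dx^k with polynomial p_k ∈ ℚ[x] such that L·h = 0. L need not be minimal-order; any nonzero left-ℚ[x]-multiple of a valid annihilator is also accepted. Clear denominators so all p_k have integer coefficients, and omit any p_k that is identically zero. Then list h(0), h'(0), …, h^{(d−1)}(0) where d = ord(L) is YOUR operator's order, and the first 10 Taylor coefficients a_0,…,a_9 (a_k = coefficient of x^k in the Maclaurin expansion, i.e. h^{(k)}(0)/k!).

L = (388 + 32·x + 64·x^2)·Dx + (33 + 140·x + 48·x^2 + 64·x^3)·Dx^2 + (388 + 32·x + 64·x^2)·Dx^3 + (33 + 140·x + 48·x^2 + 64·x^3)·Dx^4  (order 4).
h: a_k = 2, 12, -25, 64, -2303/12, 3072/5, -737281/360, 49152/7, -495452159/20160, 262144/3, …
ICs: h(0) = 2, h′(0) = 12, h′′(0) = -50, h′′′(0) = 384.

f: a_k = 2, 0, -1, 0, 1/12, 0, -1/360, 0, 1/20160, 0, …
g: a_k = 0, 12, -24, 64, -192, 3072/5, -2048, 49152/7, -24576, 262144/3, …
Sum ⇒ L₀ = lclm(L_f,L_g) in ℚ(x)⟨Dx⟩.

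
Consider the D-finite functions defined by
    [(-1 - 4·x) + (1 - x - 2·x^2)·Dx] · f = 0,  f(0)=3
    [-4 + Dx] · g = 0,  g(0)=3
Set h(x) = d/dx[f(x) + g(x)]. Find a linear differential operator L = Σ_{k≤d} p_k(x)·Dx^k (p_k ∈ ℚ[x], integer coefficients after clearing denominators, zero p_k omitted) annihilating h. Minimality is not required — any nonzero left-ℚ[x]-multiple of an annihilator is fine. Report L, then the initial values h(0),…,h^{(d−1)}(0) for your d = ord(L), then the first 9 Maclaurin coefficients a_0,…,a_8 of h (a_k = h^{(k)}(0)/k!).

f: a_k = 3, 3, 9, 15, 33, 63, 129, 255, 513, …
g: a_k = 3, 12, 24, 32, 32, 128/5, 256/15, 1024/105, 512/105, …
L₀ := lclm(L_f,L_g); ord L₀ ≤ 1+1.
h₀' ⇒ L via d/dx closure of L₀.
L = (12 + 240·x + 288·x^2 + 768·x^3 + 384·x^4) + (-7 - 56·x - 160·x^2 - 160·x^3 + 160·x^4 + 128·x^5)·Dx + (1 - x + 22·x^2 - 8·x^3 - 64·x^4 - 32·x^5)·Dx^2  (order 2).
h: a_k = 15, 66, 141, 260, 443, 4382/5, 27799/15, 435016/105, 968783/105, …
ICs: h(0) = 15, h′(0) = 66.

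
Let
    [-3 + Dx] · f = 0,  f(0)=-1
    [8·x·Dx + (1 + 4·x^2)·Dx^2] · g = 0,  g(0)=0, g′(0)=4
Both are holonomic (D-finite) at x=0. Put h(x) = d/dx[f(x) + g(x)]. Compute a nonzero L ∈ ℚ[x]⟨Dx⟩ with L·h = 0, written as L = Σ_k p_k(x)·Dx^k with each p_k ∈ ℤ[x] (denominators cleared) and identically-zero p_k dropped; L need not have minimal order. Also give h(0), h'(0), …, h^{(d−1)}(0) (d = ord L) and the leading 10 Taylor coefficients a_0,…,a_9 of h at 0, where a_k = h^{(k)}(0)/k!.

f: a_k = -1, -3, -9/2, -9/2, -27/8, -81/40, -81/80, -243/560, -729/4480, -243/4480, …
g: a_k = 0, 4, 0, -16/3, 0, 64/5, 0, -256/7, 0, 1024/9, …
Weyl lclm of L_f,L_g ⇒ L₀ (ord ≤ 3).
h=h₀': d/dx-closure on L₀ ⇒ L.
L = (24 - 72·x - 288·x^2 - 288·x^3) + (-17 + 24·x^2 - 144·x^4)·Dx + (3 + 8·x + 24·x^2 + 32·x^3 + 48·x^4)·Dx^2  (order 2).
h: a_k = 1, -9, -59/2, -27/2, 431/8, -243/40, -20723/80, -729/560, 4585333/4480, -729/4480, …
ICs: h(0) = 1, h′(0) = -9.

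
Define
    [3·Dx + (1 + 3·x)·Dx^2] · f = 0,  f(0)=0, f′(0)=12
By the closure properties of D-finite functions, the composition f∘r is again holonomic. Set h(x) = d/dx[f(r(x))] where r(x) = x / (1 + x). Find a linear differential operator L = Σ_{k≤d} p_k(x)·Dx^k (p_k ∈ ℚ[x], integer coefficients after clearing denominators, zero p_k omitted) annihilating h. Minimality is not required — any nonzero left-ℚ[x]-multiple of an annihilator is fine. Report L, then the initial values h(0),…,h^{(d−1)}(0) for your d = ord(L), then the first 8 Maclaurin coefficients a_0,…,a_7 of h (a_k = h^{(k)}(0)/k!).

L = (5 + 8·x) + (1 + 5·x + 4·x^2)·Dx  (order 1).
h: a_k = 12, -60, 252, -1020, 4092, -16380, 65532, -262140, …
ICs: h(0) = 12.

f: a_k = 0, 12, -18, 36, -81, 972/5, -486, 8748/7, …
Change of var in L_f (x↦r) gives L₀.
h₀' ⇒ L via d/dx closure of L₀.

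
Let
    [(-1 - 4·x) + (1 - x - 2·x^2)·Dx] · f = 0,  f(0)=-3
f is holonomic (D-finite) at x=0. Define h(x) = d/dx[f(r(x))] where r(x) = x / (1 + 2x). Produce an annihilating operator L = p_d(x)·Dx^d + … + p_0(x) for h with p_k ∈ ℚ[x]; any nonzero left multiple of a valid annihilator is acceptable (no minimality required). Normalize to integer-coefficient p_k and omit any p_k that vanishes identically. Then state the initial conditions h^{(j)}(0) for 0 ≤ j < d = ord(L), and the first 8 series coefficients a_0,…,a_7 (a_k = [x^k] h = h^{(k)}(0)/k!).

f: a_k = -3, -3, -9, -15, -33, -63, -129, -255, …
Substitute x→r, Dx→(1/r')Dx; clear ⇒ L₀.
h₀' ⇒ L via d/dx closure of L₀.
L = 2 + (-1 - 11·x - 36·x^2 - 36·x^3)·Dx  (order 1).
h: a_k = -3, -6, 27, -108, 405, -1458, 5103, -17496, …
ICs: h(0) = -3.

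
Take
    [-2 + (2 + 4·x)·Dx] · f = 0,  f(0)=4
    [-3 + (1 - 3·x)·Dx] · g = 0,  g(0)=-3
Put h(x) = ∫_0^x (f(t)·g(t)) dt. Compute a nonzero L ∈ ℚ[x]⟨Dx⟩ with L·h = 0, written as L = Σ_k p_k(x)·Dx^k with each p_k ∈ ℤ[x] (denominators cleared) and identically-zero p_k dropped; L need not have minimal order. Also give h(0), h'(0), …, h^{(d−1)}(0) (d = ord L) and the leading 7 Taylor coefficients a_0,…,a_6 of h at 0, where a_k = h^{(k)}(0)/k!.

L = (4 + 3·x)·Dx + (-1 + x + 6·x^2)·Dx^2  (order 2).
h: a_k = 0, -12, -24, -46, -105, -501/2, -628, …
ICs: h(0) = 0, h′(0) = -12.

f: a_k = 4, 4, -2, 2, -5/2, 7/2, -21/4, …
g: a_k = -3, -9, -27, -81, -243, -729, -2187, …
Product ⇒ symmetric product L₀, ord ≤ 1.
∫: right-multiply L₀ by Dx.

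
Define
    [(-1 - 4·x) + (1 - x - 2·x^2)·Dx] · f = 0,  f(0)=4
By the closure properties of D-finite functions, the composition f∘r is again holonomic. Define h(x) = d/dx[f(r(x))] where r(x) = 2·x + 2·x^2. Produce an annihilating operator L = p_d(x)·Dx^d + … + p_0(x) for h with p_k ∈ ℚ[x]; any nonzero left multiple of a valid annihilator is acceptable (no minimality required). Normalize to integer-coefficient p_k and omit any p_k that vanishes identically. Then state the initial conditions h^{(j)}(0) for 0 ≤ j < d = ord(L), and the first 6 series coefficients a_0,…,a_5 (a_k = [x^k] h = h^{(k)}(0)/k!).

L = (14 + 108·x + 444·x^2 + 1312·x^3 + 2256·x^4 + 1920·x^5 + 640·x^6) + (-1 - 8·x + 6·x^2 + 148·x^3 + 440·x^4 + 624·x^5 + 448·x^6 + 128·x^7)·Dx  (order 1).
h: a_k = 8, 112, 768, 4928, 29920, 172992, …
ICs: h(0) = 8.

f: a_k = 4, 4, 12, 20, 44, 84, …
Substitute x→r, Dx→(1/r')Dx; clear ⇒ L₀.
h=h₀': d/dx-closure on L₀ ⇒ L.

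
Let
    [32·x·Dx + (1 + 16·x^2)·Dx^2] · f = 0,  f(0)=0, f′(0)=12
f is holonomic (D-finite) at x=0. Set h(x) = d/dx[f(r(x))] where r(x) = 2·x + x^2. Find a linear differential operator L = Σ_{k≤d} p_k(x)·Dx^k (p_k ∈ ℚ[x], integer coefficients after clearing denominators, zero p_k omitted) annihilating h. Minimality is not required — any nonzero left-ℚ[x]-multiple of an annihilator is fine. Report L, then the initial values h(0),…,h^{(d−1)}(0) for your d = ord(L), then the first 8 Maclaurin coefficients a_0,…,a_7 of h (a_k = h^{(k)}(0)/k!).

f: a_k = 0, 12, 0, -64, 0, 3072/5, 0, -49152/7, …
f∘r: x↦r, Dx↦Dx/r' in L_f ⇒ L₀.
Derive L from L₀ (diff closure).
L = (-1 + 128·x + 256·x^2 + 192·x^3 + 48·x^4) + (1 + x + 64·x^2 + 128·x^3 + 80·x^4 + 16·x^5)·Dx  (order 1).
h: a_k = 24, 24, -1536, -3072, 96384, 294528, -5947392, -24969216, …
ICs: h(0) = 24.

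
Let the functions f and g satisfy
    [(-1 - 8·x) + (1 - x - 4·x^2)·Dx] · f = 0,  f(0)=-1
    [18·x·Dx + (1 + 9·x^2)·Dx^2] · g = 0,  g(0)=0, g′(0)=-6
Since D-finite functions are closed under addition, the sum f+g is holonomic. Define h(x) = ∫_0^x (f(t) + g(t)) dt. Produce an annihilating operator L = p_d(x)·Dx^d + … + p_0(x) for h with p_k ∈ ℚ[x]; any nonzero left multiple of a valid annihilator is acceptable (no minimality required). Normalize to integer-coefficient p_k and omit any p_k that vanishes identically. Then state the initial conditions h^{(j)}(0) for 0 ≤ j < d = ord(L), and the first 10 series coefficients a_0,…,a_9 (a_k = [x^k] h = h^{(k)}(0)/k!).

L = (-90 + 360·x + 6462·x^2 + 14688·x^3 + 63936·x^4 + 31104·x^6)·Dx^2 + (36 + 294·x + 324·x^2 + 3198·x^3 + 13680·x^4 + 46080·x^5 + 3888·x^6 + 31104·x^7)·Dx^3 + (-5 - 16·x - 160·x^2 + 96·x^3 - 555·x^4 + 2304·x^5 + 4896·x^6 + 1296·x^7 + 5184·x^8)·Dx^4  (order 4).
h: a_k = 0, -1, -7/2, -5/3, 9/4, -29/5, -811/30, -181/7, 1287/56, -1165/9, …
ICs: h(0) = 0, h′(0) = -1, h′′(0) = -7, h′′′(0) = -10.

f: a_k = -1, -1, -5, -9, -29, -65, -181, -441, -1165, -2929, …
g: a_k = 0, -6, 0, 18, 0, -486/5, 0, 4374/7, 0, -4374, …
h₀=f+g: left-lcm gives L₀, ord ≤ 3.
Integrate: L := L₀·Dx.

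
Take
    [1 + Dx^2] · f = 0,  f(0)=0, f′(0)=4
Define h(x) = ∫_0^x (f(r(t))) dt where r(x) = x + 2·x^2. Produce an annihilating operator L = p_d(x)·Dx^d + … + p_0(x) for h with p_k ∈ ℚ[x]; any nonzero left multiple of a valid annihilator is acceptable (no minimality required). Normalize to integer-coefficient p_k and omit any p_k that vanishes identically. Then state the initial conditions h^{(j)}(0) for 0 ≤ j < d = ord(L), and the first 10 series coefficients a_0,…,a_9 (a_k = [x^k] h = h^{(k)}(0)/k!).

L = (1 + 12·x + 48·x^2 + 64·x^3)·Dx - 4·Dx^2 + (1 + 4·x)·Dx^3  (order 3).
h: a_k = 0, 0, 2, 8/3, -1/6, -4/5, -239/180, -5/7, 1679/10080, 239/810, …
ICs: h(0) = 0, h′(0) = 0, h′′(0) = 4.

f: a_k = 0, 4, 0, -2/3, 0, 1/30, 0, -1/1260, 0, 1/90720, …
Substitute x→r, Dx→(1/r')Dx; clear ⇒ L₀.
h=∫₀ˣh₀: take L = L₀·Dx.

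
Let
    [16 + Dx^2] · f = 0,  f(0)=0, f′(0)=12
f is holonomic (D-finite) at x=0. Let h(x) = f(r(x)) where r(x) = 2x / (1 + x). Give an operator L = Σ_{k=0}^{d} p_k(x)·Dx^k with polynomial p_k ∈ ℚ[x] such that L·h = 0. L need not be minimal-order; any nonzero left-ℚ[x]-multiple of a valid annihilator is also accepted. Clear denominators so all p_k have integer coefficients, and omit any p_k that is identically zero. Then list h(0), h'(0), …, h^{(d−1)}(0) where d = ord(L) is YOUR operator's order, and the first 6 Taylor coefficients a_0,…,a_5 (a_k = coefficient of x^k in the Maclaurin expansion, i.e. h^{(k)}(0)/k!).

f: a_k = 0, 12, 0, -32, 0, 128/5, …
h₀=f(r): pull back L_f along r ⇒ L₀.
L = 64 + (2 + 6·x + 6·x^2 + 2·x^3)·Dx + (1 + 4·x + 6·x^2 + 4·x^3 + x^4)·Dx^2  (order 2).
h: a_k = 0, 24, -24, -232, 744, -3464/5, …
ICs: h(0) = 0, h′(0) = 24.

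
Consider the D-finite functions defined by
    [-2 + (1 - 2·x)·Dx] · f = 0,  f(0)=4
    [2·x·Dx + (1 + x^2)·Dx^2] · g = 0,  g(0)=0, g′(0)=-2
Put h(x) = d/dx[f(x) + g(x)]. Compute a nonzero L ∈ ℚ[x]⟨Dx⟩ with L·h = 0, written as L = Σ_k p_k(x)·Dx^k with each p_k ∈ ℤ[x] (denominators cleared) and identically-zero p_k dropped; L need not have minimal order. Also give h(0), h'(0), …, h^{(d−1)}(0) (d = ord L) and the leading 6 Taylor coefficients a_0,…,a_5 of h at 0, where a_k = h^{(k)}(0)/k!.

f: a_k = 4, 8, 16, 32, 64, 128, …
g: a_k = 0, -2, 0, 2/3, 0, -2/5, …
h₀=f+g: left-lcm gives L₀, ord ≤ 3.
h=h₀': d/dx-closure on L₀ ⇒ L.
L = (-4 + 32·x + 12·x^2) + (13 - 4·x + 25·x^2 + 12·x^3)·Dx + (-2 + 3·x + 3·x^3 + 2·x^4)·Dx^2  (order 2).
h: a_k = 6, 32, 98, 256, 638, 1536, …
ICs: h(0) = 6, h′(0) = 32.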